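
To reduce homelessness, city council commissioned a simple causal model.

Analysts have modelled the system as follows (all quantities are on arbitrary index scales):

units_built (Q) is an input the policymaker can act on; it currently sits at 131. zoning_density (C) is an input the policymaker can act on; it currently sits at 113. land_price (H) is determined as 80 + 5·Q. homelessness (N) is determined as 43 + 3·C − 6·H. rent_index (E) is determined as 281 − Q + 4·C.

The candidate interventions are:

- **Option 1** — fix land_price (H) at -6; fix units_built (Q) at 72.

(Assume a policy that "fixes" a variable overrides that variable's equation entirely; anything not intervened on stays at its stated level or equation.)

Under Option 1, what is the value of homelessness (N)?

Option 1 (H := -6, Q := 72):
  Q = 72
  C = 113
  H = -6
  N = 43 + 3·113 − 6·(-6) = 418

418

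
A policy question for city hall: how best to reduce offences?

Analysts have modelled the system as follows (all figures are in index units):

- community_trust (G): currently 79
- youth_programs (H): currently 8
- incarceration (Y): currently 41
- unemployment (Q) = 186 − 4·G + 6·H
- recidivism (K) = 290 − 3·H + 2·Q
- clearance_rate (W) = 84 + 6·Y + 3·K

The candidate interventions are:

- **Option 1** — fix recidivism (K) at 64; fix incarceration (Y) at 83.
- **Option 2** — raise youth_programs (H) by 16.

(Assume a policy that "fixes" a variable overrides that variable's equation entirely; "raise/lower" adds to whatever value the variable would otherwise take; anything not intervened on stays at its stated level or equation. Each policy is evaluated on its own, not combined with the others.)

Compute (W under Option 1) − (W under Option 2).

-294

Option 1 (K := 64, Y := 83):
  G = 79
  H = 8
  Y = 83
  Q = 186 − 4·79 + 6·8 = -82
  K = 64
  W = 84 + 6·83 + 3·64 = 774
Option 2 (H + 16):
  G = 79
  H = 8 + 16 = 24
  Y = 41
  Q = 186 − 4·79 + 6·24 = 14
  K = 290 − 3·24 + 2·14 = 246
  W = 84 + 6·41 + 3·246 = 1068
W: 774 − 1068 = -294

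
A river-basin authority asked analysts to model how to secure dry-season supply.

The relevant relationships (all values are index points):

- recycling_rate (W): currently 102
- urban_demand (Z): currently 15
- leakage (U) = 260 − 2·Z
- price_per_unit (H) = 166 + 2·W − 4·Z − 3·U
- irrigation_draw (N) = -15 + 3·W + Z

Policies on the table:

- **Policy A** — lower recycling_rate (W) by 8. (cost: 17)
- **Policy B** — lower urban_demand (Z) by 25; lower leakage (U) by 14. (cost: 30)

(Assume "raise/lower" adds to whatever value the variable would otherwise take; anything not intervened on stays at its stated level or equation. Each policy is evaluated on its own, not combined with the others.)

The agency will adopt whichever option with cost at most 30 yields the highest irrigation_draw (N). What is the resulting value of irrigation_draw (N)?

282

Policy A (W − 8):
  W = 102 − 8 = 94
  Z = 15
  N = -15 + 3·94 + 15 = 282
Policy B (Z − 25, U − 14):
  W = 102
  Z = 15 − 25 = -10
  N = -15 + 3·102 + (-10) = 281
Comparing — Policy A: N=282, Policy B: N=281. Highest is 282 (Policy A).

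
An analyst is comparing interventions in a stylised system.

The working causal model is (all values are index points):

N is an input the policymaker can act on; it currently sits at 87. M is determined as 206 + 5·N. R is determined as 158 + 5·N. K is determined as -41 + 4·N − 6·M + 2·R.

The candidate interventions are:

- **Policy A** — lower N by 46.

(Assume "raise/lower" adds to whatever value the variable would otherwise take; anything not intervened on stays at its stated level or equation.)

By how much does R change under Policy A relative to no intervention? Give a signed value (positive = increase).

-230

Baseline:
  N = 87
  R = 158 + 5·87 = 593
Policy A (N − 46):
  N = 87 − 46 = 41
  R = 158 + 5·41 = 363
Change in R: 363 − 593 = -230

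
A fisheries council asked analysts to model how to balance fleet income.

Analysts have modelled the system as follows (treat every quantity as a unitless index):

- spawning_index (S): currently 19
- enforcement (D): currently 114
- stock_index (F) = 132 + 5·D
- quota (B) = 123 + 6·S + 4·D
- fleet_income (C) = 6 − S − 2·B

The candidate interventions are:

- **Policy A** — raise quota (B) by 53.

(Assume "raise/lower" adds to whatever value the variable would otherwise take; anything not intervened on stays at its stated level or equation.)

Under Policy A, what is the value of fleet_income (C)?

Policy A (B + 53):
  S = 19
  D = 114
  B = 123 + 6·19 + 4·114 (+53 from intervention) = 746
  C = 6 − 19 − 2·746 = -1505

-1505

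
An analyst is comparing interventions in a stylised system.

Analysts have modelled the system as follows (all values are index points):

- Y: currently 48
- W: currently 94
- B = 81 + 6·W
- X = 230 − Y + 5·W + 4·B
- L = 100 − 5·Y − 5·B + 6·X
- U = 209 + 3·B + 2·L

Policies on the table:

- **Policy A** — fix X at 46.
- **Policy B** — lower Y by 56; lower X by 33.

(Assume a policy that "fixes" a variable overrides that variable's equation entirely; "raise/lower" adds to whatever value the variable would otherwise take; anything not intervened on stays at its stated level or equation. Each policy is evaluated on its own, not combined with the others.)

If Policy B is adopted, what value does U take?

35034

Policy B (Y − 56, X − 33):
  Y = 48 − 56 = -8
  W = 94
  B = 81 + 6·94 = 645
  X = 230 − (-8) + 5·94 + 4·645 (−33 from intervention) = 3255
  L = 100 − 5·(-8) − 5·645 + 6·3255 = 16445
  U = 209 + 3·645 + 2·16445 = 35034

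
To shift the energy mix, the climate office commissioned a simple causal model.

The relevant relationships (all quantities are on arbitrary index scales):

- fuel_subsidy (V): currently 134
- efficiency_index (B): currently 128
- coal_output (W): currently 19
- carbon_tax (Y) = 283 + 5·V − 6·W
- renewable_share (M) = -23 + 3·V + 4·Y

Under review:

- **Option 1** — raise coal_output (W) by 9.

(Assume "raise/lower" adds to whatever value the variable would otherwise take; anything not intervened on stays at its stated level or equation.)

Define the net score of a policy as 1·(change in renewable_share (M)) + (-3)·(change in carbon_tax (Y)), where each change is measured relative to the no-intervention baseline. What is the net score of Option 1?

Baseline:
  V = 134
  W = 19
  Y = 283 + 5·134 − 6·19 = 839
  M = -23 + 3·134 + 4·839 = 3735
Option 1 (W + 9):
  V = 134
  W = 19 + 9 = 28
  Y = 283 + 5·134 − 6·28 = 785
  M = -23 + 3·134 + 4·785 = 3519
ΔM = 3519 − 3735 = -216; ΔY = 785 − 839 = -54
Score = 1·(-216) + (-3)·(-54) = -54

-54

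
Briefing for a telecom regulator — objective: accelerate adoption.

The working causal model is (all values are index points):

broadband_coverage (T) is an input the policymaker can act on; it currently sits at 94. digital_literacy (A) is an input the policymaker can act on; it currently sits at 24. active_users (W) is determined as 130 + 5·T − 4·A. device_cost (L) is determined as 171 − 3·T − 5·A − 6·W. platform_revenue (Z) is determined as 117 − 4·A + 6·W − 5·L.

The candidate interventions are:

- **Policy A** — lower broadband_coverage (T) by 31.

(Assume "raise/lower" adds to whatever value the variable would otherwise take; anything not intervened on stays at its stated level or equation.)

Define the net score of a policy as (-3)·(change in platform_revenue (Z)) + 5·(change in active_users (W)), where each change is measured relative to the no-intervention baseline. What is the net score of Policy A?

17360

Baseline:
  T = 94
  A = 24
  W = 130 + 5·94 − 4·24 = 504
  L = 171 − 3·94 − 5·24 − 6·504 = -3255
  Z = 117 − 4·24 + 6·504 − 5·(-3255) = 19320
Policy A (T − 31):
  T = 94 − 31 = 63
  A = 24
  W = 130 + 5·63 − 4·24 = 349
  L = 171 − 3·63 − 5·24 − 6·349 = -2232
  Z = 117 − 4·24 + 6·349 − 5·(-2232) = 13275
ΔZ = 13275 − 19320 = -6045; ΔW = 349 − 504 = -155
Score = (-3)·(-6045) + 5·(-155) = 17360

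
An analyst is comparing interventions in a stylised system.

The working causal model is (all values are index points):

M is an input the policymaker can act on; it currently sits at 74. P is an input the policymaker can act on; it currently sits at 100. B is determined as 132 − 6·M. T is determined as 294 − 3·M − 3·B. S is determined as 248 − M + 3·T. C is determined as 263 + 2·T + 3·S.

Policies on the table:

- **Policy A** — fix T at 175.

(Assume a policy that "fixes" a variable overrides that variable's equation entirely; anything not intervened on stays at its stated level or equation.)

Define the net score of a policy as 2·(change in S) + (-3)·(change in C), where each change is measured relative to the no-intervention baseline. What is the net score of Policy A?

22491

Baseline:
  M = 74
  B = 132 − 6·74 = -312
  T = 294 − 3·74 − 3·(-312) = 1008
  S = 248 − 74 + 3·1008 = 3198
  C = 263 + 2·1008 + 3·3198 = 11873
Policy A (T := 175):
  M = 74
  B = 132 − 6·74 = -312
  T = 175
  S = 248 − 74 + 3·175 = 699
  C = 263 + 2·175 + 3·699 = 2710
ΔS = 699 − 3198 = -2499; ΔC = 2710 − 11873 = -9163
Score = 2·(-2499) + (-3)·(-9163) = 22491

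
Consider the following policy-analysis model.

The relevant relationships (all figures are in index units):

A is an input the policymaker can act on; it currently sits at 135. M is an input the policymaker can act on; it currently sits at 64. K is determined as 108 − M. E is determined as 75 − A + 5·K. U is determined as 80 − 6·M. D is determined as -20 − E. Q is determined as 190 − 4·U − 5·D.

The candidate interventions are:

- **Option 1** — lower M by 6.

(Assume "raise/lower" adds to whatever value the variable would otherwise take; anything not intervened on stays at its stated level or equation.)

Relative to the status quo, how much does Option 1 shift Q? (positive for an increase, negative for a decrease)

6

Baseline:
  A = 135
  M = 64
  K = 108 − 64 = 44
  E = 75 − 135 + 5·44 = 160
  U = 80 − 6·64 = -304
  D = -20 − 160 = -180
  Q = 190 − 4·(-304) − 5·(-180) = 2306
Option 1 (M − 6):
  A = 135
  M = 64 − 6 = 58
  K = 108 − 58 = 50
  E = 75 − 135 + 5·50 = 190
  U = 80 − 6·58 = -268
  D = -20 − 190 = -210
  Q = 190 − 4·(-268) − 5·(-210) = 2312
Change in Q: 2312 − 2306 = 6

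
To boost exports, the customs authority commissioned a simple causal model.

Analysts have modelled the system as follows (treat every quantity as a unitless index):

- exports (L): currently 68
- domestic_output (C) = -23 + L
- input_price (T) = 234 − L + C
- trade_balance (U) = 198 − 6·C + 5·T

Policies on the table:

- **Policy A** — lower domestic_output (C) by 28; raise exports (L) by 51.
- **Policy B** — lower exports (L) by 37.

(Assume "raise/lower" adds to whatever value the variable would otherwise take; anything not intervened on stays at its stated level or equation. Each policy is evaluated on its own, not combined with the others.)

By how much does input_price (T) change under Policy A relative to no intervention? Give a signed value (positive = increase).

-28

Baseline:
  L = 68
  C = -23 + 68 = 45
  T = 234 − 68 + 45 = 211
Policy A (C − 28, L + 51):
  L = 68 + 51 = 119
  C = -23 + 119 (−28 from intervention) = 68
  T = 234 − 119 + 68 = 183
Change in T: 183 − 211 = -28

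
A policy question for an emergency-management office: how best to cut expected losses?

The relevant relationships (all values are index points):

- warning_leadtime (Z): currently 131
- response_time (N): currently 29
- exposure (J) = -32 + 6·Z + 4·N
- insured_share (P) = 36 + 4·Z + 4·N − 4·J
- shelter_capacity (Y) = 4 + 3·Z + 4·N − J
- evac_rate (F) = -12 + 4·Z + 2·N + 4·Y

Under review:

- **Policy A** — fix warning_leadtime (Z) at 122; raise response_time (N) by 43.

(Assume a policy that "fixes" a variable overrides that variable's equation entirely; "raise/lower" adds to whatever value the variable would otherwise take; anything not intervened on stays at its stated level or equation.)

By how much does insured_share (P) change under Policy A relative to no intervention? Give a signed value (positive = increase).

-336

Baseline:
  Z = 131
  N = 29
  J = -32 + 6·131 + 4·29 = 870
  P = 36 + 4·131 + 4·29 − 4·870 = -2804
Policy A (Z := 122, N + 43):
  Z = 122
  N = 29 + 43 = 72
  J = -32 + 6·122 + 4·72 = 988
  P = 36 + 4·122 + 4·72 − 4·988 = -3140
Change in P: -3140 − (-2804) = -336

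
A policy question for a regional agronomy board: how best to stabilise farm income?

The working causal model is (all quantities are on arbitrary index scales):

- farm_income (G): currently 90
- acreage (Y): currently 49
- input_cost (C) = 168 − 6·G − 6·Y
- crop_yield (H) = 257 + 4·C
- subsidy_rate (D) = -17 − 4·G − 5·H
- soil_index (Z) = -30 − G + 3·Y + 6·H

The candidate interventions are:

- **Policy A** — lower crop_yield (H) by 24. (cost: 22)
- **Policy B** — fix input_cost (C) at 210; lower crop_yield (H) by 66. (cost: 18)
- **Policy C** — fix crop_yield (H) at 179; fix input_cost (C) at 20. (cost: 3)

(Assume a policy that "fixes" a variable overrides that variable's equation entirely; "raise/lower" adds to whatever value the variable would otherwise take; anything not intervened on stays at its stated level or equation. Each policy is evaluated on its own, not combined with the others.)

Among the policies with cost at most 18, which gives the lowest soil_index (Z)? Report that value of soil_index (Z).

Policy B (C := 210, H − 66):
  G = 90
  Y = 49
  C = 210
  H = 257 + 4·210 (−66 from intervention) = 1031
  Z = -30 − 90 + 3·49 + 6·1031 = 6213
Policy C (H := 179, C := 20):
  G = 90
  Y = 49
  C = 20
  H = 179
  Z = -30 − 90 + 3·49 + 6·179 = 1101
Comparing — Policy B: Z=6213, Policy C: Z=1101. Lowest is 1101 (Policy C).

1101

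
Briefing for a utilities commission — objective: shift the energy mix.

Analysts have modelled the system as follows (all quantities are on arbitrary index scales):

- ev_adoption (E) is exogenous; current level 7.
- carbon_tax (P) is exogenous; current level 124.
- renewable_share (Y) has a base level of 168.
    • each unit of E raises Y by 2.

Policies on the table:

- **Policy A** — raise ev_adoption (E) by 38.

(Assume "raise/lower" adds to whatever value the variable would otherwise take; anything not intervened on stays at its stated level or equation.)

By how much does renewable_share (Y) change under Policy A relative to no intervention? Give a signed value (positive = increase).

Baseline:
  E = 7
  Y = 168 + 2·7 = 182
Policy A (E + 38):
  E = 7 + 38 = 45
  Y = 168 + 2·45 = 258
Change in Y: 258 − 182 = 76

76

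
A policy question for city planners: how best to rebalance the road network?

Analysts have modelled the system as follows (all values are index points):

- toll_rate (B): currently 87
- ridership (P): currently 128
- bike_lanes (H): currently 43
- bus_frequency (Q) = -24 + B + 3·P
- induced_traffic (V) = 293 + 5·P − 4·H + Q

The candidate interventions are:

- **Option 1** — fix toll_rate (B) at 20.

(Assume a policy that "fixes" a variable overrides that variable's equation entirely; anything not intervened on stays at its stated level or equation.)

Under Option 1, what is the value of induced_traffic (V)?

1141

Option 1 (B := 20):
  B = 20
  P = 128
  H = 43
  Q = -24 + 20 + 3·128 = 380
  V = 293 + 5·128 − 4·43 + 380 = 1141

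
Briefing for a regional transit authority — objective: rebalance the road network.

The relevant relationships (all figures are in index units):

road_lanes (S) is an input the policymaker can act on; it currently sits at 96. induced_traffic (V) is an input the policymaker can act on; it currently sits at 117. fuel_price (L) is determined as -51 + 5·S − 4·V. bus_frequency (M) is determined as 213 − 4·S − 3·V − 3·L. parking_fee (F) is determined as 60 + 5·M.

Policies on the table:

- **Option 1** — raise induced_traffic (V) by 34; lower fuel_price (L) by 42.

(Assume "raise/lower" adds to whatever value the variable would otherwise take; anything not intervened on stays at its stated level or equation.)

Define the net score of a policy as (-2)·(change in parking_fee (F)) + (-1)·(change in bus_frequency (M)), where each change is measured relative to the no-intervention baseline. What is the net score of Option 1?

Baseline:
  S = 96
  V = 117
  L = -51 + 5·96 − 4·117 = -39
  M = 213 − 4·96 − 3·117 − 3·(-39) = -405
  F = 60 + 5·(-405) = -1965
Option 1 (V + 34, L − 42):
  S = 96
  V = 117 + 34 = 151
  L = -51 + 5·96 − 4·151 (−42 from intervention) = -217
  M = 213 − 4·96 − 3·151 − 3·(-217) = 27
  F = 60 + 5·27 = 195
ΔF = 195 − (-1965) = 2160; ΔM = 27 − (-405) = 432
Score = (-2)·2160 + (-1)·432 = -4752

-4752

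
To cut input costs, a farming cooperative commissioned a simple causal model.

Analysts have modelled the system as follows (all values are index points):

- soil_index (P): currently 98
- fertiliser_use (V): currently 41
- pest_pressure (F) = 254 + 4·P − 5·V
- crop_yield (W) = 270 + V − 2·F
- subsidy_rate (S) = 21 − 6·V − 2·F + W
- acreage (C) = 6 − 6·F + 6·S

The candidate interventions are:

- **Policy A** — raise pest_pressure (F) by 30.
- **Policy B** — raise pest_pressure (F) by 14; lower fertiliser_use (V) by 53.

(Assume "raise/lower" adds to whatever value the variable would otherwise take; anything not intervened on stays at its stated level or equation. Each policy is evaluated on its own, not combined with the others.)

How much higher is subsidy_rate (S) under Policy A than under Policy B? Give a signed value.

Policy A (F + 30):
  P = 98
  V = 41
  F = 254 + 4·98 − 5·41 (+30 from intervention) = 471
  W = 270 + 41 − 2·471 = -631
  S = 21 − 6·41 − 2·471 + (-631) = -1798
Policy B (F + 14, V − 53):
  P = 98
  V = 41 − 53 = -12
  F = 254 + 4·98 − 5·(-12) (+14 from intervention) = 720
  W = 270 + (-12) − 2·720 = -1182
  S = 21 − 6·(-12) − 2·720 + (-1182) = -2529
S: -1798 − (-2529) = 731

731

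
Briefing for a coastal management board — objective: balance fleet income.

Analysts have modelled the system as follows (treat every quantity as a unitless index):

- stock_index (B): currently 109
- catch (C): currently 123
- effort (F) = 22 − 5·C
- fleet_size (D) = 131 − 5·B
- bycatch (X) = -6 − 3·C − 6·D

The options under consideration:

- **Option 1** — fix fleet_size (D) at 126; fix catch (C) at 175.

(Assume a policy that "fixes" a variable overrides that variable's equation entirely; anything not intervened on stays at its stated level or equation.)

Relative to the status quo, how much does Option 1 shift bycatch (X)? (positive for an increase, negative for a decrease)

Baseline:
  B = 109
  C = 123
  D = 131 − 5·109 = -414
  X = -6 − 3·123 − 6·(-414) = 2109
Option 1 (D := 126, C := 175):
  B = 109
  C = 175
  D = 126
  X = -6 − 3·175 − 6·126 = -1287
Change in X: -1287 − 2109 = -3396

-3396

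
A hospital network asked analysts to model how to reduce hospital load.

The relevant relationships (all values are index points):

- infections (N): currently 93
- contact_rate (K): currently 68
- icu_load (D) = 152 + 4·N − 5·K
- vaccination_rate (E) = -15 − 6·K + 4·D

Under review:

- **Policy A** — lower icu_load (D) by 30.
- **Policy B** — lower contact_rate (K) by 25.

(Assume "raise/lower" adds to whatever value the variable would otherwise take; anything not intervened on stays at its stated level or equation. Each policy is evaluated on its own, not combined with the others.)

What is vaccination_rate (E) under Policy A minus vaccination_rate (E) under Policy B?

-770

Policy A (D − 30):
  N = 93
  K = 68
  D = 152 + 4·93 − 5·68 (−30 from intervention) = 154
  E = -15 − 6·68 + 4·154 = 193
Policy B (K − 25):
  N = 93
  K = 68 − 25 = 43
  D = 152 + 4·93 − 5·43 = 309
  E = -15 − 6·43 + 4·309 = 963
E: 193 − 963 = -770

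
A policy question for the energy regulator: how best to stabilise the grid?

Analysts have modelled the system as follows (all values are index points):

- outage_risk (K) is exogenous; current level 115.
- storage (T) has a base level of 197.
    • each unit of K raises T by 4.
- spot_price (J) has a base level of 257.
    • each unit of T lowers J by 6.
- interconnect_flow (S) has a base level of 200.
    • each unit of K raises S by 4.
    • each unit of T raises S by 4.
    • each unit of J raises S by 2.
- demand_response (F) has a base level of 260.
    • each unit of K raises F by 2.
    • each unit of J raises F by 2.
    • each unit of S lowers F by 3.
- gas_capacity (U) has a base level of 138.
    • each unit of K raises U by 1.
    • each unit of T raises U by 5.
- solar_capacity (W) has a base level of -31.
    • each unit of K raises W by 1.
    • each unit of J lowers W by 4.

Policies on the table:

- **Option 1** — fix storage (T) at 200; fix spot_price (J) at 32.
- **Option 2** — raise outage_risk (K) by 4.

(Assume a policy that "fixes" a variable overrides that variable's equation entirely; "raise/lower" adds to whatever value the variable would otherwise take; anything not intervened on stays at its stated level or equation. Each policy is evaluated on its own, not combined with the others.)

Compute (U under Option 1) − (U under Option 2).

-2369

Option 1 (T := 200, J := 32):
  K = 115
  T = 200
  U = 138 + 115 + 5·200 = 1253
Option 2 (K + 4):
  K = 115 + 4 = 119
  T = 197 + 4·119 = 673
  U = 138 + 119 + 5·673 = 3622
U: 1253 − 3622 = -2369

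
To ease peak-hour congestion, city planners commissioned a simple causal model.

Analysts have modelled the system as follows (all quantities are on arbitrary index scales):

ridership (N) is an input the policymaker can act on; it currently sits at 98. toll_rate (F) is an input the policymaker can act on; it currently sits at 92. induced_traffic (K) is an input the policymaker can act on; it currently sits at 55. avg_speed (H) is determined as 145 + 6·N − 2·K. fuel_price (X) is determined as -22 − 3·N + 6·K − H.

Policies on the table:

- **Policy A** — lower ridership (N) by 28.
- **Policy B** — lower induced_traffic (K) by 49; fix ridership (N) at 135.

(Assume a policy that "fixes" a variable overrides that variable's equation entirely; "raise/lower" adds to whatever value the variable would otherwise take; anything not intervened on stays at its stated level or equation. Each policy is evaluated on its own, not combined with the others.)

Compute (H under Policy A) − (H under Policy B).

-488

Policy A (N − 28):
  N = 98 − 28 = 70
  K = 55
  H = 145 + 6·70 − 2·55 = 455
Policy B (K − 49, N := 135):
  N = 135
  K = 55 − 49 = 6
  H = 145 + 6·135 − 2·6 = 943
H: 455 − 943 = -488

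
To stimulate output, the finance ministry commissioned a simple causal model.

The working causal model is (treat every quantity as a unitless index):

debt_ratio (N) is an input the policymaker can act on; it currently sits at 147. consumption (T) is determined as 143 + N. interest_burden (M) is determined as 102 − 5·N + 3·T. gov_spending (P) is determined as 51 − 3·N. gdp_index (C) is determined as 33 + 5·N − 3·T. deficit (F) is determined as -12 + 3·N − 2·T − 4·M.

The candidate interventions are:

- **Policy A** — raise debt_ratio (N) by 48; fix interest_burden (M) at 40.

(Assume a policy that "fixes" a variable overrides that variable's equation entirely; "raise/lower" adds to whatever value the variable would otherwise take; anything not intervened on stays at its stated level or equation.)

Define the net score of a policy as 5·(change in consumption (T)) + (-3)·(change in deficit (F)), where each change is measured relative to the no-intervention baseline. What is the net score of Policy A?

-2268

Baseline:
  N = 147
  T = 143 + 147 = 290
  M = 102 − 5·147 + 3·290 = 237
  F = -12 + 3·147 − 2·290 − 4·237 = -1099
Policy A (N + 48, M := 40):
  N = 147 + 48 = 195
  T = 143 + 195 = 338
  M = 40
  F = -12 + 3·195 − 2·338 − 4·40 = -263
ΔT = 338 − 290 = 48; ΔF = -263 − (-1099) = 836
Score = 5·48 + (-3)·836 = -2268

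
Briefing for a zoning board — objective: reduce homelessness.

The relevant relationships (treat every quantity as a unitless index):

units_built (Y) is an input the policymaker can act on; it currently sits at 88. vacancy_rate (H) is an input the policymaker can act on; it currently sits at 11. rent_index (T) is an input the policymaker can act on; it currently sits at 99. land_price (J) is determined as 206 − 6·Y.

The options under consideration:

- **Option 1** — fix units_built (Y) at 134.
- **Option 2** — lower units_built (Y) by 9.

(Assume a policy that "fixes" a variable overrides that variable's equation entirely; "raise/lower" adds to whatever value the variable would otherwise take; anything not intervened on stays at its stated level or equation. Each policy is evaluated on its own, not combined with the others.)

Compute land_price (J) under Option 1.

Option 1 (Y := 134):
  Y = 134
  J = 206 − 6·134 = -598

-598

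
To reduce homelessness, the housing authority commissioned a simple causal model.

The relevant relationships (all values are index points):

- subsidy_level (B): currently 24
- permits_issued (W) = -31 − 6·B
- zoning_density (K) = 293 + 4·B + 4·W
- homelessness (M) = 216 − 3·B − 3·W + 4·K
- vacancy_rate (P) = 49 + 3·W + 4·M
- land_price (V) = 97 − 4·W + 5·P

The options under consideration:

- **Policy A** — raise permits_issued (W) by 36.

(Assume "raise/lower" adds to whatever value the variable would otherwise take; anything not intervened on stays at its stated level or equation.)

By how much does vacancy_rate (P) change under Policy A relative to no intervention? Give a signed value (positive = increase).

Baseline:
  B = 24
  W = -31 − 6·24 = -175
  K = 293 + 4·24 + 4·(-175) = -311
  M = 216 − 3·24 − 3·(-175) + 4·(-311) = -575
  P = 49 + 3·(-175) + 4·(-575) = -2776
Policy A (W + 36):
  B = 24
  W = -31 − 6·24 (+36 from intervention) = -139
  K = 293 + 4·24 + 4·(-139) = -167
  M = 216 − 3·24 − 3·(-139) + 4·(-167) = -107
  P = 49 + 3·(-139) + 4·(-107) = -796
Change in P: -796 − (-2776) = 1980

1980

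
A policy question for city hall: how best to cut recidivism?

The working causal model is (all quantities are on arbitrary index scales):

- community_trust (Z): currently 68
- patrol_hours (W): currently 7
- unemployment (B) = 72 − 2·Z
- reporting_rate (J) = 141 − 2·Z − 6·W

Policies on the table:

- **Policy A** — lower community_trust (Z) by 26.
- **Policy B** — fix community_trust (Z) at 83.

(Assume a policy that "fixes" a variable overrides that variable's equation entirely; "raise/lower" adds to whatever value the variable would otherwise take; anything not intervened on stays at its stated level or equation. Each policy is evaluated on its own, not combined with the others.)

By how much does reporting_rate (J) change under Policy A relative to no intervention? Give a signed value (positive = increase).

Baseline:
  Z = 68
  W = 7
  J = 141 − 2·68 − 6·7 = -37
Policy A (Z − 26):
  Z = 68 − 26 = 42
  W = 7
  J = 141 − 2·42 − 6·7 = 15
Change in J: 15 − (-37) = 52

52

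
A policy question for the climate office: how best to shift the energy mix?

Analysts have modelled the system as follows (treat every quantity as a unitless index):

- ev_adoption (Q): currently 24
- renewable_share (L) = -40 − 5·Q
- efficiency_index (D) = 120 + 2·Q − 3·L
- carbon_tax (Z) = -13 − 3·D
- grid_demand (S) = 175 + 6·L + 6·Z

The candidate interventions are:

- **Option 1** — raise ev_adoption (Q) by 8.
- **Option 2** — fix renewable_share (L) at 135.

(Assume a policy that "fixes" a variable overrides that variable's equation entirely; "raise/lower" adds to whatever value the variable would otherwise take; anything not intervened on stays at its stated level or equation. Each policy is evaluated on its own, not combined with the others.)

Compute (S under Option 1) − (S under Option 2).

Option 1 (Q + 8):
  Q = 24 + 8 = 32
  L = -40 − 5·32 = -200
  D = 120 + 2·32 − 3·(-200) = 784
  Z = -13 − 3·784 = -2365
  S = 175 + 6·(-200) + 6·(-2365) = -15215
Option 2 (L := 135):
  Q = 24
  L = 135
  D = 120 + 2·24 − 3·135 = -237
  Z = -13 − 3·(-237) = 698
  S = 175 + 6·135 + 6·698 = 5173
S: -15215 − 5173 = -20388

-20388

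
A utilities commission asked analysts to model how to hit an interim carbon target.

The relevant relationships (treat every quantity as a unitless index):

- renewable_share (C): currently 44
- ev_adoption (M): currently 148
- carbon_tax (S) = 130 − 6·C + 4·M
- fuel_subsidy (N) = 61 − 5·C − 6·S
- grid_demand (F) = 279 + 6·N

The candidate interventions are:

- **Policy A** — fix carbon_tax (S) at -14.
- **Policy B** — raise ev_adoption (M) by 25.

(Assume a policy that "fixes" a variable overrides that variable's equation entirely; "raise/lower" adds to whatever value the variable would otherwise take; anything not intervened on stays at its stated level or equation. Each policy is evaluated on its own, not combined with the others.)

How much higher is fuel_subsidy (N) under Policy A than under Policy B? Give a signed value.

Policy A (S := -14):
  C = 44
  M = 148
  S = -14
  N = 61 − 5·44 − 6·(-14) = -75
Policy B (M + 25):
  C = 44
  M = 148 + 25 = 173
  S = 130 − 6·44 + 4·173 = 558
  N = 61 − 5·44 − 6·558 = -3507
N: -75 − (-3507) = 3432

3432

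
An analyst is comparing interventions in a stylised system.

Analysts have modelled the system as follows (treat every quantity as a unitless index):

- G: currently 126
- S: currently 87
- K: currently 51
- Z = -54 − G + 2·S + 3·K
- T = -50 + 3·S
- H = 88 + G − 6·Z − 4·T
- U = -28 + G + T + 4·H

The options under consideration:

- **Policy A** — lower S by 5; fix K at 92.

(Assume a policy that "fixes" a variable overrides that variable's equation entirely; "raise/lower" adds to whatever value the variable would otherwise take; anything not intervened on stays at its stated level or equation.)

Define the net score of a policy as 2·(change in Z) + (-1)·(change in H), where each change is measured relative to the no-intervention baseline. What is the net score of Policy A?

844

Baseline:
  G = 126
  S = 87
  K = 51
  Z = -54 − 126 + 2·87 + 3·51 = 147
  T = -50 + 3·87 = 211
  H = 88 + 126 − 6·147 − 4·211 = -1512
Policy A (S − 5, K := 92):
  G = 126
  S = 87 − 5 = 82
  K = 92
  Z = -54 − 126 + 2·82 + 3·92 = 260
  T = -50 + 3·82 = 196
  H = 88 + 126 − 6·260 − 4·196 = -2130
ΔZ = 260 − 147 = 113; ΔH = -2130 − (-1512) = -618
Score = 2·113 + (-1)·(-618) = 844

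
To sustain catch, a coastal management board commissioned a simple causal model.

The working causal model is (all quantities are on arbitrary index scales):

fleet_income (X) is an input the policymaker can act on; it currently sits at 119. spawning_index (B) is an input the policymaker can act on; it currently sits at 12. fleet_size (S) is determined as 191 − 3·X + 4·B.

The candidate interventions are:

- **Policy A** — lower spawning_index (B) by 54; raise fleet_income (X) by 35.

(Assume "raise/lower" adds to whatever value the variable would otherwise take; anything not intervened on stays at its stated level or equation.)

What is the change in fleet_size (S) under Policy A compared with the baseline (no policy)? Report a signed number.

Baseline:
  X = 119
  B = 12
  S = 191 − 3·119 + 4·12 = -118
Policy A (B − 54, X + 35):
  X = 119 + 35 = 154
  B = 12 − 54 = -42
  S = 191 − 3·154 + 4·(-42) = -439
Change in S: -439 − (-118) = -321

-321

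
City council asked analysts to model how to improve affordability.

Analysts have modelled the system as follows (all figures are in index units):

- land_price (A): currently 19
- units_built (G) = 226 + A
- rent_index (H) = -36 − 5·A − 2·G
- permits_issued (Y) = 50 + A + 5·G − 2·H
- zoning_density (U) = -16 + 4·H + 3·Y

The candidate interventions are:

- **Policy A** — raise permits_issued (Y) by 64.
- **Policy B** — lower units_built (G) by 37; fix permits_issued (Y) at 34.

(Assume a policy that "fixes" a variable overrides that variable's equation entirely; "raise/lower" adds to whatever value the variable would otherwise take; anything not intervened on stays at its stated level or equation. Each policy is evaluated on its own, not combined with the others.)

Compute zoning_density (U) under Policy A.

Policy A (Y + 64):
  A = 19
  G = 226 + 19 = 245
  H = -36 − 5·19 − 2·245 = -621
  Y = 50 + 19 + 5·245 − 2·(-621) (+64 from intervention) = 2600
  U = -16 + 4·(-621) + 3·2600 = 5300

5300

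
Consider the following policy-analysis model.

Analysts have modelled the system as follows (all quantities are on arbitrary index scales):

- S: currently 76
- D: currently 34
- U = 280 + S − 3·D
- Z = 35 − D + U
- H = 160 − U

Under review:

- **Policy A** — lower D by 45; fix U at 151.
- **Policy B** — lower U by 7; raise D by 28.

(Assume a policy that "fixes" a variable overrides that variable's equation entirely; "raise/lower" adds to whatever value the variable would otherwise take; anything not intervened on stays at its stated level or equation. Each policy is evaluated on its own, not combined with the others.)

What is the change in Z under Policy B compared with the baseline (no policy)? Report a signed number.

Baseline:
  S = 76
  D = 34
  U = 280 + 76 − 3·34 = 254
  Z = 35 − 34 + 254 = 255
Policy B (U − 7, D + 28):
  S = 76
  D = 34 + 28 = 62
  U = 280 + 76 − 3·62 (−7 from intervention) = 163
  Z = 35 − 62 + 163 = 136
Change in Z: 136 − 255 = -119

-119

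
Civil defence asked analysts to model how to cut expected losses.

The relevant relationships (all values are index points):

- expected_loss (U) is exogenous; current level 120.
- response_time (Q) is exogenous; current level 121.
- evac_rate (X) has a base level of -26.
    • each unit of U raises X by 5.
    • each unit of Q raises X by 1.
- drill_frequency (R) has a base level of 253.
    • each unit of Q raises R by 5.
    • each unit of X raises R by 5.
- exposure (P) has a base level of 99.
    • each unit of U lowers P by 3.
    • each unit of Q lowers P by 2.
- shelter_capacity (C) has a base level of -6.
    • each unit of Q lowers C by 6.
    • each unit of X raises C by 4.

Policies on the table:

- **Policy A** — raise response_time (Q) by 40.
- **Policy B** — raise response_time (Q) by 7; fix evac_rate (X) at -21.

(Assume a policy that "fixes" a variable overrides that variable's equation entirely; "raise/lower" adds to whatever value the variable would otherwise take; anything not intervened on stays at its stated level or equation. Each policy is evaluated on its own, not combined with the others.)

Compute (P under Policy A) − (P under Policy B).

Policy A (Q + 40):
  U = 120
  Q = 121 + 40 = 161
  P = 99 − 3·120 − 2·161 = -583
Policy B (Q + 7, X := -21):
  U = 120
  Q = 121 + 7 = 128
  P = 99 − 3·120 − 2·128 = -517
P: -583 − (-517) = -66

-66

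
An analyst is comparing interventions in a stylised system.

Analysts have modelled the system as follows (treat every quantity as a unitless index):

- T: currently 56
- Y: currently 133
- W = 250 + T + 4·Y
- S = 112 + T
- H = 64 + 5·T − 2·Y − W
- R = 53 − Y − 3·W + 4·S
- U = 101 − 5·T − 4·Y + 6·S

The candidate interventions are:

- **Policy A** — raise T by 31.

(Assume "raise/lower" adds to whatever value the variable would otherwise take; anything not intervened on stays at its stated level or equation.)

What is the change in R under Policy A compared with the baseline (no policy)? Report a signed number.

31

Baseline:
  T = 56
  Y = 133
  W = 250 + 56 + 4·133 = 838
  S = 112 + 56 = 168
  R = 53 − 133 − 3·838 + 4·168 = -1922
Policy A (T + 31):
  T = 56 + 31 = 87
  Y = 133
  W = 250 + 87 + 4·133 = 869
  S = 112 + 87 = 199
  R = 53 − 133 − 3·869 + 4·199 = -1891
Change in R: -1891 − (-1922) = 31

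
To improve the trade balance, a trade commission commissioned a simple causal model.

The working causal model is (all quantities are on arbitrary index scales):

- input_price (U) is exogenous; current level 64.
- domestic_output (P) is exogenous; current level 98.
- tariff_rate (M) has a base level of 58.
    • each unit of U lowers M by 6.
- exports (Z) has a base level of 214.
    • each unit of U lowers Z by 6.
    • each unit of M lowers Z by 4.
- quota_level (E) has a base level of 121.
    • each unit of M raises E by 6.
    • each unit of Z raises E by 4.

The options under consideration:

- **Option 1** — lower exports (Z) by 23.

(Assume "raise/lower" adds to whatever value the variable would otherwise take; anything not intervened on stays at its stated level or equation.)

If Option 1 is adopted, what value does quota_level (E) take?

2609

Option 1 (Z − 23):
  U = 64
  M = 58 − 6·64 = -326
  Z = 214 − 6·64 − 4·(-326) (−23 from intervention) = 1111
  E = 121 + 6·(-326) + 4·1111 = 2609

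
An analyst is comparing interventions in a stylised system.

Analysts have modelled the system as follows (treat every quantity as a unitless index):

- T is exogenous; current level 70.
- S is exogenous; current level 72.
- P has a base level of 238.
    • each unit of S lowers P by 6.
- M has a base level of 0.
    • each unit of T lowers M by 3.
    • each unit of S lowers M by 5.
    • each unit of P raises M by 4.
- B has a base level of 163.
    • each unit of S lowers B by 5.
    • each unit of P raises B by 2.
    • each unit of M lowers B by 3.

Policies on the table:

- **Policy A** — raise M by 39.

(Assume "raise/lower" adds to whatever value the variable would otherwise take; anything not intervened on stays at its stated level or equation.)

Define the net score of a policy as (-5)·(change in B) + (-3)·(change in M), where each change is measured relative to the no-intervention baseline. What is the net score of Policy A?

468

Baseline:
  T = 70
  S = 72
  P = 238 − 6·72 = -194
  M = 0 − 3·70 − 5·72 + 4·(-194) = -1346
  B = 163 − 5·72 + 2·(-194) − 3·(-1346) = 3453
Policy A (M + 39):
  T = 70
  S = 72
  P = 238 − 6·72 = -194
  M = 0 − 3·70 − 5·72 + 4·(-194) (+39 from intervention) = -1307
  B = 163 − 5·72 + 2·(-194) − 3·(-1307) = 3336
ΔB = 3336 − 3453 = -117; ΔM = -1307 − (-1346) = 39
Score = (-5)·(-117) + (-3)·39 = 468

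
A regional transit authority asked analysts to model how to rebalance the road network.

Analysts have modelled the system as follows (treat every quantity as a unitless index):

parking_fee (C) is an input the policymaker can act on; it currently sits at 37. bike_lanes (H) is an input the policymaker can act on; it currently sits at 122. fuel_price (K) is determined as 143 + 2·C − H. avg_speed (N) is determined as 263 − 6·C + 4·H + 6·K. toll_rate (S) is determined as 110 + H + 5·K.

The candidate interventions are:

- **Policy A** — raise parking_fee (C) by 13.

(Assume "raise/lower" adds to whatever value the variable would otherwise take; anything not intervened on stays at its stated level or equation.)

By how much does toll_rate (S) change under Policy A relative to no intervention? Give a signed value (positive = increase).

130

Baseline:
  C = 37
  H = 122
  K = 143 + 2·37 − 122 = 95
  S = 110 + 122 + 5·95 = 707
Policy A (C + 13):
  C = 37 + 13 = 50
  H = 122
  K = 143 + 2·50 − 122 = 121
  S = 110 + 122 + 5·121 = 837
Change in S: 837 − 707 = 130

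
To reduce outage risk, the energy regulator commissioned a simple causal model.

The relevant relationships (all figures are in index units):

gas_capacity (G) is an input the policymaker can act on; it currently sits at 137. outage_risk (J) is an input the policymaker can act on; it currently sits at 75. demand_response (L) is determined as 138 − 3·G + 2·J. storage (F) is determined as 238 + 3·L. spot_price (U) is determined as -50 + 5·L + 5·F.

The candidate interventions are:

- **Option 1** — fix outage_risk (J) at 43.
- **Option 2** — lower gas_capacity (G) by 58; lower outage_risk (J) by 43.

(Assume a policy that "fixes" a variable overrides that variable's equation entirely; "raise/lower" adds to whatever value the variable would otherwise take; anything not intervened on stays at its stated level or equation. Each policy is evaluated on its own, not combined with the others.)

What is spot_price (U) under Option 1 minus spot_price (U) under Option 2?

-3040

Option 1 (J := 43):
  G = 137
  J = 43
  L = 138 − 3·137 + 2·43 = -187
  F = 238 + 3·(-187) = -323
  U = -50 + 5·(-187) + 5·(-323) = -2600
Option 2 (G − 58, J − 43):
  G = 137 − 58 = 79
  J = 75 − 43 = 32
  L = 138 − 3·79 + 2·32 = -35
  F = 238 + 3·(-35) = 133
  U = -50 + 5·(-35) + 5·133 = 440
U: -2600 − 440 = -3040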